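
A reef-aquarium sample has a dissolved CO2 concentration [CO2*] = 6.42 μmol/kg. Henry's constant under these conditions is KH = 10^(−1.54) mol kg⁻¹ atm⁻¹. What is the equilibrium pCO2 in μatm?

KH = 10^(−1.54) = 2.884×10^-2 mol kg⁻¹ atm⁻¹
pCO2 = [CO2*]/KH = 6.42×10^-6 / 2.884×10^-2 = 2.23×10^-4 atm = 223 μatm

pCO2 = 223 μatm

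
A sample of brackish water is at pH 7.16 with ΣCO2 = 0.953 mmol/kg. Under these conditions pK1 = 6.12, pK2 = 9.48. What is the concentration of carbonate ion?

[CO3²⁻] = 4.16 μmol/kg

α₂ = 1 / (1 + [H⁺]/K2 + [H⁺]²/(K1K2)) = 1 / (1 + 10^+2.32 + 10^+1.28)
   = 1 / (1 + 208.93 + 19.055) = 1/228.98 = 0.004367
[CO3²⁻] = α₂ × DIC = 0.004367 × 0.953 = 0.00416 mmol/kg = 4.16 μmol/kg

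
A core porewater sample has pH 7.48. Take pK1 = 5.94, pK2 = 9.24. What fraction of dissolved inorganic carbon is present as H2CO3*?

α₀ = 1 / (1 + K1/[H⁺] + K1K2/[H⁺]²) = 1 / (1 + 10^+1.54 + 10^-0.22)
   = 1 / (1 + 34.674 + 0.60256) = 1/36.276 = 0.02757

α₀ = 0.0276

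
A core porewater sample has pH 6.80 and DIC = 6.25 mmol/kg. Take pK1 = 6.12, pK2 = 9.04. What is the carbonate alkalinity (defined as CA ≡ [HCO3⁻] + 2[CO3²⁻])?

CA = 5.20 mmol/kg

CA = [HCO3⁻] + 2[CO3²⁻] = (α₁ + 2α₂)·DIC
At pH 6.80: [H⁺]/K1 = 10^-0.68 = 0.20893, K2/[H⁺] = 10^-2.24 = 0.0057544
α₁ = 1/(1 + 0.20893 + 0.0057544) = 1/1.2147 = 0.8233; α₂ = α₁·K2/[H⁺] = 0.004737
α₁ + 2α₂ = 0.8327
CA = 0.8327 × 6.25 = 5.20 mmol/kg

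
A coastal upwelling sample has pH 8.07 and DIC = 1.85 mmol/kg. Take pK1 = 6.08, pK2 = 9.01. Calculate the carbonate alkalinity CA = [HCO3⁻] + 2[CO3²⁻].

CA = [HCO3⁻] + 2[CO3²⁻] = (α₁ + 2α₂)·DIC
At pH 8.07: [H⁺]/K1 = 10^-1.99 = 0.010233, K2/[H⁺] = 10^-0.94 = 0.11482
α₁ = 1/(1 + 0.010233 + 0.11482) = 1/1.1250 = 0.8889; α₂ = α₁·K2/[H⁺] = 0.1021
α₁ + 2α₂ = 1.0930
CA = 1.0930 × 1.85 = 2.02 mmol/kg

CA = 2.02 mmol/kg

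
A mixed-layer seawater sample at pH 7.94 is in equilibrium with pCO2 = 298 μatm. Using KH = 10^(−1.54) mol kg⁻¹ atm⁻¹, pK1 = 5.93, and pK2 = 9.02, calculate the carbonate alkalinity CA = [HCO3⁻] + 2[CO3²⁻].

[CO2*] = KH · pCO2 = 10^(−1.54) × 298×10^-6 = 8.594×10^-6 mol/kg
α₀ = 1/(1 + K1/[H⁺] + K1K2/[H⁺]²) = 1/(1 + 10^+2.01 + 10^+0.93) = 0.008941
DIC = [CO2*]/α₀ = 8.594×10^-6 / 0.008941 = 0.9612 mmol/kg
CA = (α₁ + 2α₂)·DIC = (0.9150 + 2×0.07610) × 0.9612 = 1.03 mmol/kg

CA = 1.03 mmol/kg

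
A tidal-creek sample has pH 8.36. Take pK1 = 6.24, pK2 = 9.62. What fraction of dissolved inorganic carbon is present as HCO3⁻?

α₁ = 0.941

α₁ = 1 / (1 + [H⁺]/K1 + K2/[H⁺]) = 1 / (1 + 10^-2.12 + 10^-1.26)
   = 1 / (1 + 0.0075858 + 0.054954) = 1/1.0625 = 0.9411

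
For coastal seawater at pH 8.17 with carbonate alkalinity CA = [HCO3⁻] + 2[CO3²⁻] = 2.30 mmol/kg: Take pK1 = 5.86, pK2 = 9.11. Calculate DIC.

DIC = 2.09 mmol/kg

CA = [HCO3⁻] + 2[CO3²⁻] = (α₁ + 2α₂)·DIC
At pH 8.17: [H⁺]/K1 = 10^-2.31 = 0.0048978, K2/[H⁺] = 10^-0.94 = 0.11482
α₁ = 1/(1 + 0.0048978 + 0.11482) = 1/1.1197 = 0.8931; α₂ = α₁·K2/[H⁺] = 0.1025
α₁ + 2α₂ = 1.0982
DIC = CA / (α₁ + 2α₂) = 2.30 / 1.0982 = 2.09 mmol/kg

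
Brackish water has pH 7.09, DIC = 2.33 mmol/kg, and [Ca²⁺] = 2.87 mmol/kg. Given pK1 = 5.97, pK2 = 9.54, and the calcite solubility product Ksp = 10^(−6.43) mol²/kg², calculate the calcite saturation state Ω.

α₂ = 1 / (1 + [H⁺]/K2 + [H⁺]²/(K1K2)) = 1 / (1 + 10^+2.45 + 10^+1.33)
   = 1 / (1 + 281.84 + 21.380) = 1/304.22 = 0.003287
[CO3²⁻] = α₂ × DIC = 0.003287 × 2.33 = 0.007659 mmol/kg = 7.659 μmol/kg
Ksp = 10^(−6.43) = 3.715×10^-7
Ω = [Ca²⁺][CO3²⁻]/Ksp = (2.87×10^-3)(7.659×10^-6) / 3.715×10^-7 = 0.0592

Ω = 0.0592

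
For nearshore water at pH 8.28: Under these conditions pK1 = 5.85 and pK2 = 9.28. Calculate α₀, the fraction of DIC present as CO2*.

α₀ = 0.00337

α₀ = 1 / (1 + K1/[H⁺] + K1K2/[H⁺]²) = 1 / (1 + 10^+2.43 + 10^+1.43)
   = 1 / (1 + 269.15 + 26.915) = 1/297.07 = 0.003366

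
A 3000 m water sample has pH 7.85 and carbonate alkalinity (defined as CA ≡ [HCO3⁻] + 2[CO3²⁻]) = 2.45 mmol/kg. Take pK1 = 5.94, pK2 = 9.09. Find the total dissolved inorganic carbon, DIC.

DIC = 2.35 mmol/kg

CA = [HCO3⁻] + 2[CO3²⁻] = (α₁ + 2α₂)·DIC
At pH 7.85: [H⁺]/K1 = 10^-1.91 = 0.012303, K2/[H⁺] = 10^-1.24 = 0.057544
α₁ = 1/(1 + 0.012303 + 0.057544) = 1/1.0698 = 0.9347; α₂ = α₁·K2/[H⁺] = 0.05379
α₁ + 2α₂ = 1.0423
DIC = CA / (α₁ + 2α₂) = 2.45 / 1.0423 = 2.35 mmol/kg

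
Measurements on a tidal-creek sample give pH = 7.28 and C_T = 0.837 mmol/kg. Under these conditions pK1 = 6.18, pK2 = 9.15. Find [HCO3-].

α₁ = 1 / (1 + [H⁺]/K1 + K2/[H⁺]) = 1 / (1 + 10^-1.10 + 10^-1.87)
   = 1 / (1 + 0.079433 + 0.013490) = 1/1.0929 = 0.9150
[HCO3⁻] = α₁ × DIC = 0.9150 × 0.837 = 0.766 mmol/kg

[HCO3⁻] = 0.766 mmol/kg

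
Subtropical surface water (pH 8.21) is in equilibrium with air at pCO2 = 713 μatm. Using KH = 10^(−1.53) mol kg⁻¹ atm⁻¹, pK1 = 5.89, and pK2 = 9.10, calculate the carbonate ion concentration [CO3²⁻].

[CO2*] = KH · pCO2 = 10^(−1.53) × 713×10^-6 = 2.104×10^-5 mol/kg
α₀ = 1/(1 + K1/[H⁺] + K1K2/[H⁺]²) = 1/(1 + 10^+2.32 + 10^+1.43) = 0.004222
DIC = [CO2*]/α₀ = 2.104×10^-5 / 0.004222 = 4.984 mmol/kg
[CO3²⁻] = α₂·DIC; α₂ = 0.1136, so [CO3²⁻] = 0.1136 × 4.984 = 0.566 mmol/kg

[CO3²⁻] = 0.566 mmol/kg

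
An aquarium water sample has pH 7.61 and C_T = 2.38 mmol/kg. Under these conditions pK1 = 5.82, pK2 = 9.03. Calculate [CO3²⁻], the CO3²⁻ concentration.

α₂ = 1 / (1 + [H⁺]/K2 + [H⁺]²/(K1K2)) = 1 / (1 + 10^+1.42 + 10^-0.37)
   = 1 / (1 + 26.303 + 0.42658) = 1/27.729 = 0.03606
[CO3²⁻] = α₂ × DIC = 0.03606 × 2.38 = 0.0858 mmol/kg

[CO3²⁻] = 0.0858 mmol/kg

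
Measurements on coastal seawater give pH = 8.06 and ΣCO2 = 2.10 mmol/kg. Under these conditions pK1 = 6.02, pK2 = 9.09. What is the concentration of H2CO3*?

α₀ = 1 / (1 + K1/[H⁺] + K1K2/[H⁺]²) = 1 / (1 + 10^+2.04 + 10^+1.01)
   = 1 / (1 + 109.65 + 10.233) = 1/120.88 = 0.008273
[CO2*] = α₀ × DIC = 0.008273 × 2.10 = 0.0174 mmol/kg = 17.4 μmol/kg

[CO2*] = 17.4 μmol/kg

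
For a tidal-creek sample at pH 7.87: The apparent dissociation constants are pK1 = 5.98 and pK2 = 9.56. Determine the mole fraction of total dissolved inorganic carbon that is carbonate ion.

α₂ = 1 / (1 + [H⁺]/K2 + [H⁺]²/(K1K2)) = 1 / (1 + 10^+1.69 + 10^-0.20)
   = 1 / (1 + 48.978 + 0.63096) = 1/50.609 = 0.01976

α₂ = 0.0198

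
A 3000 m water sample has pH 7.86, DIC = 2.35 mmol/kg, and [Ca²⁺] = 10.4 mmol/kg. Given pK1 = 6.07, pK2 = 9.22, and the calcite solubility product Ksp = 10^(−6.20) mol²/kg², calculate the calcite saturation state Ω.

α₂ = 1 / (1 + [H⁺]/K2 + [H⁺]²/(K1K2)) = 1 / (1 + 10^+1.36 + 10^-0.43)
   = 1 / (1 + 22.909 + 0.37154) = 1/24.280 = 0.04119
[CO3²⁻] = α₂ × DIC = 0.04119 × 2.35 = 0.09679 mmol/kg
Ksp = 10^(−6.20) = 6.310×10^-7
Ω = [Ca²⁺][CO3²⁻]/Ksp = (10.4×10^-3)(9.679×10^-5) / 6.310×10^-7 = 1.60

Ω = 1.60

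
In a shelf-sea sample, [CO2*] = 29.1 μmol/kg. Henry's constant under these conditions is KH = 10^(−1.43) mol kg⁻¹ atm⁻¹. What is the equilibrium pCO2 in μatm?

KH = 10^(−1.43) = 3.715×10^-2 mol kg⁻¹ atm⁻¹
pCO2 = [CO2*]/KH = 29.1×10^-6 / 3.715×10^-2 = 7.83×10^-4 atm = 783 μatm

pCO2 = 783 μatm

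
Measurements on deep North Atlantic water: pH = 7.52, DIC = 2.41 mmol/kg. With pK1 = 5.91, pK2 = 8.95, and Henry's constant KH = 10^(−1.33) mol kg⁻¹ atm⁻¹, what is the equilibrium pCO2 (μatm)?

pCO2 = 1190 μatm

α₀ = 1 / (1 + K1/[H⁺] + K1K2/[H⁺]²) = 1 / (1 + 10^+1.61 + 10^+0.18)
   = 1 / (1 + 40.738 + 1.5136) = 1/43.252 = 0.02312
[CO2*] = α₀ × DIC = 0.02312 × 2.41 = 0.05572 mmol/kg
pCO2 = [CO2*]/KH = 5.572×10^-5 / 4.677×10^-2 = 1190 μatm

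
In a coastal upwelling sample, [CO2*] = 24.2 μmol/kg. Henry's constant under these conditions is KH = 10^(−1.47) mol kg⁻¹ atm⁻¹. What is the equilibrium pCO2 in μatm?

pCO2 = 714 μatm

KH = 10^(−1.47) = 3.388×10^-2 mol kg⁻¹ atm⁻¹
pCO2 = [CO2*]/KH = 24.2×10^-6 / 3.388×10^-2 = 7.14×10^-4 atm = 714 μatm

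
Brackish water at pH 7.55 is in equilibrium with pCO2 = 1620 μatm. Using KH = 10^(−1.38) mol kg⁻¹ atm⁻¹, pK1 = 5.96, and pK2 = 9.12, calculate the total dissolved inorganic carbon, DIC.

DIC = 2.77 mmol/kg

[CO2*] = KH · pCO2 = 10^(−1.38) × 1620×10^-6 = 6.753×10^-5 mol/kg
α₀ = 1/(1 + K1/[H⁺] + K1K2/[H⁺]²) = 1/(1 + 10^+1.59 + 10^+0.02) = 0.02442
DIC = [CO2*]/α₀ = 6.753×10^-5 / 0.02442 = 2.77 mmol/kg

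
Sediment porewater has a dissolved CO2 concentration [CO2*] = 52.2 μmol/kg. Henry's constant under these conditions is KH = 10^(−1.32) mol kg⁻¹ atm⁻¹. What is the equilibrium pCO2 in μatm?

pCO2 = 1090 μatm

KH = 10^(−1.32) = 4.786×10^-2 mol kg⁻¹ atm⁻¹
pCO2 = [CO2*]/KH = 52.2×10^-6 / 4.786×10^-2 = 1.09×10^-3 atm = 1090 μatm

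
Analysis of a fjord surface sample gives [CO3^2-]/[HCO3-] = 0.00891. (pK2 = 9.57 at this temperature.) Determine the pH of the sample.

From K2 = [H⁺][CO3^2-]/[HCO3-]:  pH = pK2 + log₁₀([CO3^2-]/[HCO3-])
log₁₀(0.00891) = -2.050
pH = 9.57 + (-2.050) = 7.52

pH = 7.52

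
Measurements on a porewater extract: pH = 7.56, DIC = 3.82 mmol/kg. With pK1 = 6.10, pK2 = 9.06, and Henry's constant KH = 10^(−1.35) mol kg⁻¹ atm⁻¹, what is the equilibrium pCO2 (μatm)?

α₀ = 1 / (1 + K1/[H⁺] + K1K2/[H⁺]²) = 1 / (1 + 10^+1.46 + 10^-0.04)
   = 1 / (1 + 28.840 + 0.91201) = 1/30.752 = 0.03252
[CO2*] = α₀ × DIC = 0.03252 × 3.82 = 0.1242 mmol/kg
pCO2 = [CO2*]/KH = 1.242×10^-4 / 4.467×10^-2 = 2780 μatm

pCO2 = 2780 μatm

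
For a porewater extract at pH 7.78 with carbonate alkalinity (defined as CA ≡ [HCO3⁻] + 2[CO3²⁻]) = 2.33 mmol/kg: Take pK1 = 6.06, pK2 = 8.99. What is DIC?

CA = [HCO3⁻] + 2[CO3²⁻] = (α₁ + 2α₂)·DIC
At pH 7.78: [H⁺]/K1 = 10^-1.72 = 0.019055, K2/[H⁺] = 10^-1.21 = 0.061660
α₁ = 1/(1 + 0.019055 + 0.061660) = 1/1.0807 = 0.9253; α₂ = α₁·K2/[H⁺] = 0.05705
α₁ + 2α₂ = 1.0394
DIC = CA / (α₁ + 2α₂) = 2.33 / 1.0394 = 2.24 mmol/kg

DIC = 2.24 mmol/kg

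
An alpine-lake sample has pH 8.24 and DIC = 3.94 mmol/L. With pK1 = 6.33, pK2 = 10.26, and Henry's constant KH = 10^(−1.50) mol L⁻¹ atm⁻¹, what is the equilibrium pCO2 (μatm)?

pCO2 = 1500 μatm

α₀ = 1 / (1 + K1/[H⁺] + K1K2/[H⁺]²) = 1 / (1 + 10^+1.91 + 10^-0.11)
   = 1 / (1 + 81.283 + 0.77625) = 1/83.059 = 0.01204
[CO2*] = α₀ × DIC = 0.01204 × 3.94 = 0.04744 mmol/L
pCO2 = [CO2*]/KH = 4.744×10^-5 / 3.162×10^-2 = 1500 μatm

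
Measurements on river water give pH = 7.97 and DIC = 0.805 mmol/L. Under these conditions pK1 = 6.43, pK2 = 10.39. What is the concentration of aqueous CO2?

[CO2*] = 0.0225 mmol/L

α₀ = 1 / (1 + K1/[H⁺] + K1K2/[H⁺]²) = 1 / (1 + 10^+1.54 + 10^-0.88)
   = 1 / (1 + 34.674 + 0.13183) = 1/35.806 = 0.02793
[CO2*] = α₀ × DIC = 0.02793 × 0.805 = 0.0225 mmol/L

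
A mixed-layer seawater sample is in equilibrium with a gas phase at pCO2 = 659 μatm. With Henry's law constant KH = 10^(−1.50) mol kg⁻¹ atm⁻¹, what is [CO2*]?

KH = 10^(−1.50) = 3.162×10^-2 mol kg⁻¹ atm⁻¹
[CO2*] = KH · pCO2 = 3.162×10^-2 × 659×10^-6 atm = 2.08×10^-5 mol/kg

[CO2*] = 20.8 μmol/kg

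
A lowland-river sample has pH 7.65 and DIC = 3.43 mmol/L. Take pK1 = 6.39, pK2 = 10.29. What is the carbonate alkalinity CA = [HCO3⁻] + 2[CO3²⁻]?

CA = [HCO3⁻] + 2[CO3²⁻] = (α₁ + 2α₂)·DIC
At pH 7.65: [H⁺]/K1 = 10^-1.26 = 0.054954, K2/[H⁺] = 10^-2.64 = 0.0022909
α₁ = 1/(1 + 0.054954 + 0.0022909) = 1/1.0572 = 0.9459; α₂ = α₁·K2/[H⁺] = 0.002167
α₁ + 2α₂ = 0.9502
CA = 0.9502 × 3.43 = 3.26 mmol/L

CA = 3.26 mmol/L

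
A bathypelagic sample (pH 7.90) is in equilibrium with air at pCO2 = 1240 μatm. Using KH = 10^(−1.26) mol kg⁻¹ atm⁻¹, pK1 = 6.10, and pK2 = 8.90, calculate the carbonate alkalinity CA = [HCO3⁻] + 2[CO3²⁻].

[CO2*] = KH · pCO2 = 10^(−1.26) × 1240×10^-6 = 6.814×10^-5 mol/kg
α₀ = 1/(1 + K1/[H⁺] + K1K2/[H⁺]²) = 1/(1 + 10^+1.80 + 10^+0.80) = 0.01420
DIC = [CO2*]/α₀ = 6.814×10^-5 / 0.01420 = 4.798 mmol/kg
CA = (α₁ + 2α₂)·DIC = (0.8962 + 2×0.08962) × 4.798 = 5.16 mmol/kg

CA = 5.16 mmol/kg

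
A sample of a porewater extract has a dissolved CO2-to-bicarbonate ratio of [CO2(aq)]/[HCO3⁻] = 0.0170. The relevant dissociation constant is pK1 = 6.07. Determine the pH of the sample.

From K1 = [H⁺][HCO3⁻]/[CO2(aq)]:  pH = pK1 − log₁₀([CO2(aq)]/[HCO3⁻])
log₁₀(0.0170) = -1.770
pH = 6.07 − (-1.770) = 7.84

pH = 7.84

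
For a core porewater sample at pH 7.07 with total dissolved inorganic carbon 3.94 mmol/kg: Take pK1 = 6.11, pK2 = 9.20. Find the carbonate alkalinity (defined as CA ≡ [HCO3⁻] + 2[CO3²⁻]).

CA = [HCO3⁻] + 2[CO3²⁻] = (α₁ + 2α₂)·DIC
At pH 7.07: [H⁺]/K1 = 10^-0.96 = 0.10965, K2/[H⁺] = 10^-2.13 = 0.0074131
α₁ = 1/(1 + 0.10965 + 0.0074131) = 1/1.1171 = 0.8952; α₂ = α₁·K2/[H⁺] = 0.006636
α₁ + 2α₂ = 0.9085
CA = 0.9085 × 3.94 = 3.58 mmol/kg

CA = 3.58 mmol/kg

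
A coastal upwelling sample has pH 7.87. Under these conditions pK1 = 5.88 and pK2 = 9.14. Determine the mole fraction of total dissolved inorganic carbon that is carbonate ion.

α₂ = 0.0505

α₂ = 1 / (1 + [H⁺]/K2 + [H⁺]²/(K1K2)) = 1 / (1 + 10^+1.27 + 10^-0.72)
   = 1 / (1 + 18.621 + 0.19055) = 1/19.811 = 0.05048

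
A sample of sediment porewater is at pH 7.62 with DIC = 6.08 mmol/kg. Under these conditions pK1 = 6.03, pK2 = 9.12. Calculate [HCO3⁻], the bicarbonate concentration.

α₁ = 1 / (1 + [H⁺]/K1 + K2/[H⁺]) = 1 / (1 + 10^-1.59 + 10^-1.50)
   = 1 / (1 + 0.025704 + 0.031623) = 1/1.0573 = 0.9458
[HCO3⁻] = α₁ × DIC = 0.9458 × 6.08 = 5.75 mmol/kg

[HCO3⁻] = 5.75 mmol/kg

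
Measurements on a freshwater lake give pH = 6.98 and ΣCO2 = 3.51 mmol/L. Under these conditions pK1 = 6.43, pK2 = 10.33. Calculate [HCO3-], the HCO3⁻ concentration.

[HCO3⁻] = 2.74 mmol/L

α₁ = 1 / (1 + [H⁺]/K1 + K2/[H⁺]) = 1 / (1 + 10^-0.55 + 10^-3.35)
   = 1 / (1 + 0.28184 + 0.00044668) = 1/1.2823 = 0.7799
[HCO3⁻] = α₁ × DIC = 0.7799 × 3.51 = 2.74 mmol/L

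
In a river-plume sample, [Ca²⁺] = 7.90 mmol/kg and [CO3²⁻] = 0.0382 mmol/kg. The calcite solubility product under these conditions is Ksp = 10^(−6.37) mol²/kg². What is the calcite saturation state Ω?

Ksp = 10^(−6.37) = 4.266×10^-7
Ω = [Ca²⁺][CO3²⁻]/Ksp = (7.90×10^-3)(0.0382×10^-3) / 4.266×10^-7 = 0.707

Ω = 0.707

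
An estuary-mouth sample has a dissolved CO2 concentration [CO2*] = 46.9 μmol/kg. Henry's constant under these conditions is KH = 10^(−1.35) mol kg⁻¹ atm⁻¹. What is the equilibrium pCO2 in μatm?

pCO2 = 1050 μatm

KH = 10^(−1.35) = 4.467×10^-2 mol kg⁻¹ atm⁻¹
pCO2 = [CO2*]/KH = 46.9×10^-6 / 4.467×10^-2 = 1.05×10^-3 atm = 1050 μatm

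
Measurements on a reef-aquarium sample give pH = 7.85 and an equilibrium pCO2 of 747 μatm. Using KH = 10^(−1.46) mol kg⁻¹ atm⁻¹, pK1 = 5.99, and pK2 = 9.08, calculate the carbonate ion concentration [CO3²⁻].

[CO2*] = KH · pCO2 = 10^(−1.46) × 747×10^-6 = 2.590×10^-5 mol/kg
α₀ = 1/(1 + K1/[H⁺] + K1K2/[H⁺]²) = 1/(1 + 10^+1.86 + 10^+0.63) = 0.01287
DIC = [CO2*]/α₀ = 2.590×10^-5 / 0.01287 = 2.013 mmol/kg
[CO3²⁻] = α₂·DIC; α₂ = 0.05489, so [CO3²⁻] = 0.05489 × 2.013 = 0.110 mmol/kg

[CO3²⁻] = 0.110 mmol/kg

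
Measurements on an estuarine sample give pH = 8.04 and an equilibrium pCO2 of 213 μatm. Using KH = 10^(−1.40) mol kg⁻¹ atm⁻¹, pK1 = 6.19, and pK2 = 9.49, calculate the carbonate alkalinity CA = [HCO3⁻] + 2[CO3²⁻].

CA = 0.643 mmol/kg

[CO2*] = KH · pCO2 = 10^(−1.40) × 213×10^-6 = 8.480×10^-6 mol/kg
α₀ = 1/(1 + K1/[H⁺] + K1K2/[H⁺]²) = 1/(1 + 10^+1.85 + 10^+0.40) = 0.01346
DIC = [CO2*]/α₀ = 8.480×10^-6 / 0.01346 = 0.6301 mmol/kg
CA = (α₁ + 2α₂)·DIC = (0.9527 + 2×0.03380) × 0.6301 = 0.643 mmol/kg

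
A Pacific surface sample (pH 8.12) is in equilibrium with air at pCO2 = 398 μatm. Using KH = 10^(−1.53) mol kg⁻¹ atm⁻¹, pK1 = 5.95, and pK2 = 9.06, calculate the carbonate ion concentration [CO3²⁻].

[CO2*] = KH · pCO2 = 10^(−1.53) × 398×10^-6 = 1.175×10^-5 mol/kg
α₀ = 1/(1 + K1/[H⁺] + K1K2/[H⁺]²) = 1/(1 + 10^+2.17 + 10^+1.23) = 0.006028
DIC = [CO2*]/α₀ = 1.175×10^-5 / 0.006028 = 1.949 mmol/kg
[CO3²⁻] = α₂·DIC; α₂ = 0.1024, so [CO3²⁻] = 0.1024 × 1.949 = 0.199 mmol/kg

[CO3²⁻] = 0.199 mmol/kg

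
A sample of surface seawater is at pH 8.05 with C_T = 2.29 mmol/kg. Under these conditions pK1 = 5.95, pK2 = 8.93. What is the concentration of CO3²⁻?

[CO3²⁻] = 0.265 mmol/kg

α₂ = 1 / (1 + [H⁺]/K2 + [H⁺]²/(K1K2)) = 1 / (1 + 10^+0.88 + 10^-1.22)
   = 1 / (1 + 7.5858 + 0.060256) = 1/8.6460 = 0.1157
[CO3²⁻] = α₂ × DIC = 0.1157 × 2.29 = 0.265 mmol/kg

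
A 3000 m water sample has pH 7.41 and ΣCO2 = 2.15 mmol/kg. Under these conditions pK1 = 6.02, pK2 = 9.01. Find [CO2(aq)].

[CO2*] = 0.0822 mmol/kg

α₀ = 1 / (1 + K1/[H⁺] + K1K2/[H⁺]²) = 1 / (1 + 10^+1.39 + 10^-0.21)
   = 1 / (1 + 24.547 + 0.61660) = 1/26.164 = 0.03822
[CO2*] = α₀ × DIC = 0.03822 × 2.15 = 0.0822 mmol/kg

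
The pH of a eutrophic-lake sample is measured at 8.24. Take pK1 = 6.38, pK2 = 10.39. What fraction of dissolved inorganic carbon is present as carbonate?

α₂ = 1 / (1 + [H⁺]/K2 + [H⁺]²/(K1K2)) = 1 / (1 + 10^+2.15 + 10^+0.29)
   = 1 / (1 + 141.25 + 1.9498) = 1/144.20 = 0.006935

α₂ = 0.00693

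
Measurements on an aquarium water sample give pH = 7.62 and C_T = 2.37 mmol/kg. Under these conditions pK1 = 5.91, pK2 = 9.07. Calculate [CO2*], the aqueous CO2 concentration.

α₀ = 1 / (1 + K1/[H⁺] + K1K2/[H⁺]²) = 1 / (1 + 10^+1.71 + 10^+0.26)
   = 1 / (1 + 51.286 + 1.8197) = 1/54.106 = 0.01848
[CO2*] = α₀ × DIC = 0.01848 × 2.37 = 0.0438 mmol/kg

[CO2*] = 0.0438 mmol/kg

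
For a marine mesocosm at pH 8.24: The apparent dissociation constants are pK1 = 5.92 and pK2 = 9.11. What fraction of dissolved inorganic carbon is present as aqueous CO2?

α₀ = 1 / (1 + K1/[H⁺] + K1K2/[H⁺]²) = 1 / (1 + 10^+2.32 + 10^+1.45)
   = 1 / (1 + 208.93 + 28.184) = 1/238.11 = 0.004200

α₀ = 0.00420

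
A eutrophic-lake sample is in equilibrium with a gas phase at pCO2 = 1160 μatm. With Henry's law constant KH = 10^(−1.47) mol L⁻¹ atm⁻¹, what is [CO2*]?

[CO2*] = 39.3 μmol/L

KH = 10^(−1.47) = 3.388×10^-2 mol L⁻¹ atm⁻¹
[CO2*] = KH · pCO2 = 3.388×10^-2 × 1160×10^-6 atm = 3.93×10^-5 mol/L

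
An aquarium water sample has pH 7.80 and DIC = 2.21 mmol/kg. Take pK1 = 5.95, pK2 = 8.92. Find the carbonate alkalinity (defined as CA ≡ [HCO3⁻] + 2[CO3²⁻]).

CA = 2.34 mmol/kg

CA = [HCO3⁻] + 2[CO3²⁻] = (α₁ + 2α₂)·DIC
At pH 7.80: [H⁺]/K1 = 10^-1.85 = 0.014125, K2/[H⁺] = 10^-1.12 = 0.075858
α₁ = 1/(1 + 0.014125 + 0.075858) = 1/1.0900 = 0.9174; α₂ = α₁·K2/[H⁺] = 0.06960
α₁ + 2α₂ = 1.0566
CA = 1.0566 × 2.21 = 2.34 mmol/kg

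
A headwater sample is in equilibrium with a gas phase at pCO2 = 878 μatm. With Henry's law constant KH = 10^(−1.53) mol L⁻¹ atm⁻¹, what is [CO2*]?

[CO2*] = 25.9 μmol/L

KH = 10^(−1.53) = 2.951×10^-2 mol L⁻¹ atm⁻¹
[CO2*] = KH · pCO2 = 2.951×10^-2 × 878×10^-6 atm = 2.59×10^-5 mol/L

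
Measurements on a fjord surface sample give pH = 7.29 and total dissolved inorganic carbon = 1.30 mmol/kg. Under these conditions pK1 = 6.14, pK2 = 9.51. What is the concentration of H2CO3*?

[CO2*] = 0.0855 mmol/kg

α₀ = 1 / (1 + K1/[H⁺] + K1K2/[H⁺]²) = 1 / (1 + 10^+1.15 + 10^-1.07)
   = 1 / (1 + 14.125 + 0.085114) = 1/15.210 = 0.06574
[CO2*] = α₀ × DIC = 0.06574 × 1.30 = 0.0855 mmol/kg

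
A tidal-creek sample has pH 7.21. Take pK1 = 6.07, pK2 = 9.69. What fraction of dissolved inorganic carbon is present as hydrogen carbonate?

α₁ = 0.930

α₁ = 1 / (1 + [H⁺]/K1 + K2/[H⁺]) = 1 / (1 + 10^-1.14 + 10^-2.48)
   = 1 / (1 + 0.072444 + 0.0033113) = 1/1.0758 = 0.9296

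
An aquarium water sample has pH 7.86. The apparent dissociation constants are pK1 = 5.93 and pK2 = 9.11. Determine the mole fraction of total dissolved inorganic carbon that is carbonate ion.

α₂ = 0.0527

α₂ = 1 / (1 + [H⁺]/K2 + [H⁺]²/(K1K2)) = 1 / (1 + 10^+1.25 + 10^-0.68)
   = 1 / (1 + 17.783 + 0.20893) = 1/18.992 = 0.05265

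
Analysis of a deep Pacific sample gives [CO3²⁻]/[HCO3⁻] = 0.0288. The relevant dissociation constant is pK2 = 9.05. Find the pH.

pH = 7.51

From K2 = [H⁺][CO3²⁻]/[HCO3⁻]:  pH = pK2 + log₁₀([CO3²⁻]/[HCO3⁻])
log₁₀(0.0288) = -1.541
pH = 9.05 + (-1.541) = 7.51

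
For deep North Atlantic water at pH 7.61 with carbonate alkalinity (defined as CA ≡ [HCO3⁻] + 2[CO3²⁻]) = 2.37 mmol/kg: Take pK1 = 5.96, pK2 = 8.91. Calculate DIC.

CA = [HCO3⁻] + 2[CO3²⁻] = (α₁ + 2α₂)·DIC
At pH 7.61: [H⁺]/K1 = 10^-1.65 = 0.022387, K2/[H⁺] = 10^-1.30 = 0.050119
α₁ = 1/(1 + 0.022387 + 0.050119) = 1/1.0725 = 0.9324; α₂ = α₁·K2/[H⁺] = 0.04673
α₁ + 2α₂ = 1.0259
DIC = CA / (α₁ + 2α₂) = 2.37 / 1.0259 = 2.31 mmol/kg

DIC = 2.31 mmol/kg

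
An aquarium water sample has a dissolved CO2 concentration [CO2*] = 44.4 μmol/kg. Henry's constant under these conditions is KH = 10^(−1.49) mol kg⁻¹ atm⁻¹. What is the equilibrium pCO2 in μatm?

pCO2 = 1370 μatm

KH = 10^(−1.49) = 3.236×10^-2 mol kg⁻¹ atm⁻¹
pCO2 = [CO2*]/KH = 44.4×10^-6 / 3.236×10^-2 = 1.37×10^-3 atm = 1370 μatm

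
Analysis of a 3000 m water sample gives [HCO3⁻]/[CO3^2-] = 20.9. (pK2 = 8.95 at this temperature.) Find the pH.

pH = 7.63

From K2 = [H⁺][CO3^2-]/[HCO3⁻]:  pH = pK2 − log₁₀([HCO3⁻]/[CO3^2-])
log₁₀(20.9) = +1.320
pH = 8.95 − (+1.320) = 7.63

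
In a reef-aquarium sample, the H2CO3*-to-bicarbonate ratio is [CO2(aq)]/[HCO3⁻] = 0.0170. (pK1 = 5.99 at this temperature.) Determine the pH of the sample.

From K1 = [H⁺][HCO3⁻]/[CO2(aq)]:  pH = pK1 − log₁₀([CO2(aq)]/[HCO3⁻])
log₁₀(0.0170) = -1.770
pH = 5.99 − (-1.770) = 7.76

pH = 7.76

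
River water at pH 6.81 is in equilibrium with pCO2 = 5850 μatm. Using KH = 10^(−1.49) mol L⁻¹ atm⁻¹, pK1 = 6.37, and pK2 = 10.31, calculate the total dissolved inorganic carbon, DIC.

[CO2*] = KH · pCO2 = 10^(−1.49) × 5850×10^-6 = 1.893×10^-4 mol/L
α₀ = 1/(1 + K1/[H⁺] + K1K2/[H⁺]²) = 1/(1 + 10^+0.44 + 10^-3.06) = 0.2663
DIC = [CO2*]/α₀ = 1.893×10^-4 / 0.2663 = 0.711 mmol/L

DIC = 0.711 mmol/L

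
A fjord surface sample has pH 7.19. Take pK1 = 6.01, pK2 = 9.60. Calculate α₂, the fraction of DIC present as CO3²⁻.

α₂ = 1 / (1 + [H⁺]/K2 + [H⁺]²/(K1K2)) = 1 / (1 + 10^+2.41 + 10^+1.23)
   = 1 / (1 + 257.04 + 16.982) = 1/275.02 = 0.003636

α₂ = 0.00364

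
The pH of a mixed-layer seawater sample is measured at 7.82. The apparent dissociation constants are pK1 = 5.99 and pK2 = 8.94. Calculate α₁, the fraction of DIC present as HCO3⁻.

α₁ = 0.917

α₁ = 1 / (1 + [H⁺]/K1 + K2/[H⁺]) = 1 / (1 + 10^-1.83 + 10^-1.12)
   = 1 / (1 + 0.014791 + 0.075858) = 1/1.0906 = 0.9169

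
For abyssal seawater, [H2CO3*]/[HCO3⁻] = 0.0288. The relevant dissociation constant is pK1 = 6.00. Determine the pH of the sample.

pH = 7.54

From K1 = [H⁺][HCO3⁻]/[H2CO3*]:  pH = pK1 − log₁₀([H2CO3*]/[HCO3⁻])
log₁₀(0.0288) = -1.541
pH = 6.00 − (-1.541) = 7.54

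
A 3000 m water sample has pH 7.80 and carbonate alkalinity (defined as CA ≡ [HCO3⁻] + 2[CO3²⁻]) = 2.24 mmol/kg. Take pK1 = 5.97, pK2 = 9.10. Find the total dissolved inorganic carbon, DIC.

CA = [HCO3⁻] + 2[CO3²⁻] = (α₁ + 2α₂)·DIC
At pH 7.80: [H⁺]/K1 = 10^-1.83 = 0.014791, K2/[H⁺] = 10^-1.30 = 0.050119
α₁ = 1/(1 + 0.014791 + 0.050119) = 1/1.0649 = 0.9390; α₂ = α₁·K2/[H⁺] = 0.04706
α₁ + 2α₂ = 1.0332
DIC = CA / (α₁ + 2α₂) = 2.24 / 1.0332 = 2.17 mmol/kg

DIC = 2.17 mmol/kg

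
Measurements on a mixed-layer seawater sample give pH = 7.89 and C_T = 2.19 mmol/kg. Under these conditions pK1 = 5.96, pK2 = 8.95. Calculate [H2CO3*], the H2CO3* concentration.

[CO2*] = 0.0234 mmol/kg

α₀ = 1 / (1 + K1/[H⁺] + K1K2/[H⁺]²) = 1 / (1 + 10^+1.93 + 10^+0.87)
   = 1 / (1 + 85.114 + 7.4131) = 1/93.527 = 0.01069
[CO2*] = α₀ × DIC = 0.01069 × 2.19 = 0.0234 mmol/kg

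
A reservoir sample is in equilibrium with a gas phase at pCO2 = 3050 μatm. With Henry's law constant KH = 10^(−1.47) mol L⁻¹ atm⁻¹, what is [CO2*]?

KH = 10^(−1.47) = 3.388×10^-2 mol L⁻¹ atm⁻¹
[CO2*] = KH · pCO2 = 3.388×10^-2 × 3050×10^-6 atm = 1.03×10^-4 mol/L

[CO2*] = 103 μmol/L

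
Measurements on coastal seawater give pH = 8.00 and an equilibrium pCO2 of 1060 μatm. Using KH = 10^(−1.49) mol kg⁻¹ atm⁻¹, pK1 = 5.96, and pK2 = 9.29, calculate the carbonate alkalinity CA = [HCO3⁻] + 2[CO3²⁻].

CA = 4.15 mmol/kg

[CO2*] = KH · pCO2 = 10^(−1.49) × 1060×10^-6 = 3.430×10^-5 mol/kg
α₀ = 1/(1 + K1/[H⁺] + K1K2/[H⁺]²) = 1/(1 + 10^+2.04 + 10^+0.75) = 0.008601
DIC = [CO2*]/α₀ = 3.430×10^-5 / 0.008601 = 3.988 mmol/kg
CA = (α₁ + 2α₂)·DIC = (0.9430 + 2×0.04836) × 3.988 = 4.15 mmol/kg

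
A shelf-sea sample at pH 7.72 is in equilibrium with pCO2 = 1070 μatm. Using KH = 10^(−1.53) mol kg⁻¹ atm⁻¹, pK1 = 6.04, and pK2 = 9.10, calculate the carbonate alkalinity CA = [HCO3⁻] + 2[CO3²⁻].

CA = 1.64 mmol/kg

[CO2*] = KH · pCO2 = 10^(−1.53) × 1070×10^-6 = 3.158×10^-5 mol/kg
α₀ = 1/(1 + K1/[H⁺] + K1K2/[H⁺]²) = 1/(1 + 10^+1.68 + 10^+0.30) = 0.01966
DIC = [CO2*]/α₀ = 3.158×10^-5 / 0.01966 = 1.606 mmol/kg
CA = (α₁ + 2α₂)·DIC = (0.9411 + 2×0.03923) × 1.606 = 1.64 mmol/kg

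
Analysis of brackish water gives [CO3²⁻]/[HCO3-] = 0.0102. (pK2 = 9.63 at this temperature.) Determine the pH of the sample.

pH = 7.64

From K2 = [H⁺][CO3²⁻]/[HCO3-]:  pH = pK2 + log₁₀([CO3²⁻]/[HCO3-])
log₁₀(0.0102) = -1.991
pH = 9.63 + (-1.991) = 7.64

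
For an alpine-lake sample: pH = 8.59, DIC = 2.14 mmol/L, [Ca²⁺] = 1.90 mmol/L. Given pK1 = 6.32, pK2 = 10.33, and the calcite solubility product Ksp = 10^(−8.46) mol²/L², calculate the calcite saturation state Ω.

Ω = 20.8

α₂ = 1 / (1 + [H⁺]/K2 + [H⁺]²/(K1K2)) = 1 / (1 + 10^+1.74 + 10^-0.53)
   = 1 / (1 + 54.954 + 0.29512) = 1/56.249 = 0.01778
[CO3²⁻] = α₂ × DIC = 0.01778 × 2.14 = 0.03804 mmol/L
Ksp = 10^(−8.46) = 3.467×10^-9
Ω = [Ca²⁺][CO3²⁻]/Ksp = (1.90×10^-3)(3.804×10^-5) / 3.467×10^-9 = 20.8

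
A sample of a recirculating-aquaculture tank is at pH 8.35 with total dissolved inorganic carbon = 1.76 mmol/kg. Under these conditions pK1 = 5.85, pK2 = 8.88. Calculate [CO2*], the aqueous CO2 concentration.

[CO2*] = 4.29 μmol/kg

α₀ = 1 / (1 + K1/[H⁺] + K1K2/[H⁺]²) = 1 / (1 + 10^+2.50 + 10^+1.97)
   = 1 / (1 + 316.23 + 93.325) = 1/410.55 = 0.002436
[CO2*] = α₀ × DIC = 0.002436 × 1.76 = 0.00429 mmol/kg = 4.29 μmol/kg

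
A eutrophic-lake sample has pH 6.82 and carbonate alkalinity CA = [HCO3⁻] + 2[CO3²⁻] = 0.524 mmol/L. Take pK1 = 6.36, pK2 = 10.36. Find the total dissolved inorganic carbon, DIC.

DIC = 0.705 mmol/L

CA = [HCO3⁻] + 2[CO3²⁻] = (α₁ + 2α₂)·DIC
At pH 6.82: [H⁺]/K1 = 10^-0.46 = 0.34674, K2/[H⁺] = 10^-3.54 = 0.00028840
α₁ = 1/(1 + 0.34674 + 0.00028840) = 1/1.3470 = 0.7424; α₂ = α₁·K2/[H⁺] = 0.0002141
α₁ + 2α₂ = 0.7428
DIC = CA / (α₁ + 2α₂) = 0.524 / 0.7428 = 0.705 mmol/L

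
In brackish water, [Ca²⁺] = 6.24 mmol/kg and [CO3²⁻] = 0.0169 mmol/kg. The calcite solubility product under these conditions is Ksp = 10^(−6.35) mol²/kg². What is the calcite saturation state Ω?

Ksp = 10^(−6.35) = 4.467×10^-7
Ω = [Ca²⁺][CO3²⁻]/Ksp = (6.24×10^-3)(0.0169×10^-3) / 4.467×10^-7 = 0.236

Ω = 0.236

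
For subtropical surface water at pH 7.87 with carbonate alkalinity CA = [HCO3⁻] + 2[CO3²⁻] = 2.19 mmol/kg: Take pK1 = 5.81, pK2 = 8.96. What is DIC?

CA = [HCO3⁻] + 2[CO3²⁻] = (α₁ + 2α₂)·DIC
At pH 7.87: [H⁺]/K1 = 10^-2.06 = 0.0087096, K2/[H⁺] = 10^-1.09 = 0.081283
α₁ = 1/(1 + 0.0087096 + 0.081283) = 1/1.0900 = 0.9174; α₂ = α₁·K2/[H⁺] = 0.07457
α₁ + 2α₂ = 1.0666
DIC = CA / (α₁ + 2α₂) = 2.19 / 1.0666 = 2.05 mmol/kg

DIC = 2.05 mmol/kg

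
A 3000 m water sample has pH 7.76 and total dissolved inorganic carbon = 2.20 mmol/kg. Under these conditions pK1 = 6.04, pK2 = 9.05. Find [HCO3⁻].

[HCO3⁻] = 2.06 mmol/kg

α₁ = 1 / (1 + [H⁺]/K1 + K2/[H⁺]) = 1 / (1 + 10^-1.72 + 10^-1.29)
   = 1 / (1 + 0.019055 + 0.051286) = 1/1.0703 = 0.9343
[HCO3⁻] = α₁ × DIC = 0.9343 × 2.20 = 2.06 mmol/kg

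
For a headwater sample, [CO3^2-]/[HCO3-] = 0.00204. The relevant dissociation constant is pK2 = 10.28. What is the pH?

From K2 = [H⁺][CO3^2-]/[HCO3-]:  pH = pK2 + log₁₀([CO3^2-]/[HCO3-])
log₁₀(0.00204) = -2.690
pH = 10.28 + (-2.690) = 7.59

pH = 7.59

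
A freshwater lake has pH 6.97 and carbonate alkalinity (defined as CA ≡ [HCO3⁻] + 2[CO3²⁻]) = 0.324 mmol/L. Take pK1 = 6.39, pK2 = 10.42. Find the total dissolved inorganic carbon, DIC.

DIC = 0.409 mmol/L

CA = [HCO3⁻] + 2[CO3²⁻] = (α₁ + 2α₂)·DIC
At pH 6.97: [H⁺]/K1 = 10^-0.58 = 0.26303, K2/[H⁺] = 10^-3.45 = 0.00035481
α₁ = 1/(1 + 0.26303 + 0.00035481) = 1/1.2634 = 0.7915; α₂ = α₁·K2/[H⁺] = 0.0002808
α₁ + 2α₂ = 0.7921
DIC = CA / (α₁ + 2α₂) = 0.324 / 0.7921 = 0.409 mmol/L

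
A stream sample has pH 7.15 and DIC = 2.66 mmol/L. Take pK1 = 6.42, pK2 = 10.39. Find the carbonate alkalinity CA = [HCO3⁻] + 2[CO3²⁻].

CA = 2.24 mmol/L

CA = [HCO3⁻] + 2[CO3²⁻] = (α₁ + 2α₂)·DIC
At pH 7.15: [H⁺]/K1 = 10^-0.73 = 0.18621, K2/[H⁺] = 10^-3.24 = 0.00057544
α₁ = 1/(1 + 0.18621 + 0.00057544) = 1/1.1868 = 0.8426; α₂ = α₁·K2/[H⁺] = 0.0004849
α₁ + 2α₂ = 0.8436
CA = 0.8436 × 2.66 = 2.24 mmol/L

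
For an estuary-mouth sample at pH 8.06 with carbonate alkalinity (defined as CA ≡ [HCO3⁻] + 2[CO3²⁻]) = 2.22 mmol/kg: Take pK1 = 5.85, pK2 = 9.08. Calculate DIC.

DIC = 2.05 mmol/kg

CA = [HCO3⁻] + 2[CO3²⁻] = (α₁ + 2α₂)·DIC
At pH 8.06: [H⁺]/K1 = 10^-2.21 = 0.0061660, K2/[H⁺] = 10^-1.02 = 0.095499
α₁ = 1/(1 + 0.0061660 + 0.095499) = 1/1.1017 = 0.9077; α₂ = α₁·K2/[H⁺] = 0.08669
α₁ + 2α₂ = 1.0811
DIC = CA / (α₁ + 2α₂) = 2.22 / 1.0811 = 2.05 mmol/kg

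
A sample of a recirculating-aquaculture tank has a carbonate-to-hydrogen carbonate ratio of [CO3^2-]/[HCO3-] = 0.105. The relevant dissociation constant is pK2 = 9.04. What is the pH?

From K2 = [H⁺][CO3^2-]/[HCO3-]:  pH = pK2 + log₁₀([CO3^2-]/[HCO3-])
log₁₀(0.105) = -0.979
pH = 9.04 + (-0.979) = 8.06

pH = 8.06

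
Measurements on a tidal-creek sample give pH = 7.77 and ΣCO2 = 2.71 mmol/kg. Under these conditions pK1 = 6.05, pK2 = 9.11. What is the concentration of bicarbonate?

[HCO3⁻] = 2.55 mmol/kg

α₁ = 1 / (1 + [H⁺]/K1 + K2/[H⁺]) = 1 / (1 + 10^-1.72 + 10^-1.34)
   = 1 / (1 + 0.019055 + 0.045709) = 1/1.0648 = 0.9392
[HCO3⁻] = α₁ × DIC = 0.9392 × 2.71 = 2.55 mmol/kg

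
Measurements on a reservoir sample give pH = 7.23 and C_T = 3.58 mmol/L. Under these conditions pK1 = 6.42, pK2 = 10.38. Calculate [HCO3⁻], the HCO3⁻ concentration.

α₁ = 1 / (1 + [H⁺]/K1 + K2/[H⁺]) = 1 / (1 + 10^-0.81 + 10^-3.15)
   = 1 / (1 + 0.15488 + 0.00070795) = 1/1.1556 = 0.8654
[HCO3⁻] = α₁ × DIC = 0.8654 × 3.58 = 3.10 mmol/L

[HCO3⁻] = 3.10 mmol/L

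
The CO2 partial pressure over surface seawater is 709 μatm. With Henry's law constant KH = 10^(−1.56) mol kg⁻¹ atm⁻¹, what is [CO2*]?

[CO2*] = 19.5 μmol/kg

KH = 10^(−1.56) = 2.754×10^-2 mol kg⁻¹ atm⁻¹
[CO2*] = KH · pCO2 = 2.754×10^-2 × 709×10^-6 atm = 1.95×10^-5 mol/kg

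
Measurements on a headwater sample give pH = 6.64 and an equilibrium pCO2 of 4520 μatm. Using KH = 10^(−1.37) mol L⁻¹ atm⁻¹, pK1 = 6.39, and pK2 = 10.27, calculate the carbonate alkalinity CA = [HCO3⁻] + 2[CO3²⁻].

[CO2*] = KH · pCO2 = 10^(−1.37) × 4520×10^-6 = 1.928×10^-4 mol/L
α₀ = 1/(1 + K1/[H⁺] + K1K2/[H⁺]²) = 1/(1 + 10^+0.25 + 10^-3.38) = 0.3599
DIC = [CO2*]/α₀ = 1.928×10^-4 / 0.3599 = 0.5358 mmol/L
CA = (α₁ + 2α₂)·DIC = (0.6400 + 2×0.0001500) × 0.5358 = 0.343 mmol/L

CA = 0.343 mmol/L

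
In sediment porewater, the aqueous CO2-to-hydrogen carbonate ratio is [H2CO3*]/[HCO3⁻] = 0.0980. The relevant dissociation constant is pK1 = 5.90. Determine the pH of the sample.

pH = 6.91

From K1 = [H⁺][HCO3⁻]/[H2CO3*]:  pH = pK1 − log₁₀([H2CO3*]/[HCO3⁻])
log₁₀(0.0980) = -1.009
pH = 5.90 − (-1.009) = 6.91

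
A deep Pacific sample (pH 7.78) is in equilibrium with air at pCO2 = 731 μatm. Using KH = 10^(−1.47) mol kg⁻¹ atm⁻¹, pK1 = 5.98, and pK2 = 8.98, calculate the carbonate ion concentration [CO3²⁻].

[CO3²⁻] = 0.0986 mmol/kg

[CO2*] = KH · pCO2 = 10^(−1.47) × 731×10^-6 = 2.477×10^-5 mol/kg
α₀ = 1/(1 + K1/[H⁺] + K1K2/[H⁺]²) = 1/(1 + 10^+1.80 + 10^+0.60) = 0.01469
DIC = [CO2*]/α₀ = 2.477×10^-5 / 0.01469 = 1.686 mmol/kg
[CO3²⁻] = α₂·DIC; α₂ = 0.05848, so [CO3²⁻] = 0.05848 × 1.686 = 0.0986 mmol/kg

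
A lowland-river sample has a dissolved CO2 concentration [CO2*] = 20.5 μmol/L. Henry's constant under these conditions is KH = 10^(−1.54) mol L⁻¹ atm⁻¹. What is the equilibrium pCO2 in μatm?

KH = 10^(−1.54) = 2.884×10^-2 mol L⁻¹ atm⁻¹
pCO2 = [CO2*]/KH = 20.5×10^-6 / 2.884×10^-2 = 7.11×10^-4 atm = 711 μatm

pCO2 = 711 μatm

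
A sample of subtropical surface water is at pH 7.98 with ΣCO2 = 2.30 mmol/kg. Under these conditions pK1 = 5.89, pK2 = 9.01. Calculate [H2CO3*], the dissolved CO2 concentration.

α₀ = 1 / (1 + K1/[H⁺] + K1K2/[H⁺]²) = 1 / (1 + 10^+2.09 + 10^+1.06)
   = 1 / (1 + 123.03 + 11.482) = 1/135.51 = 0.007380
[CO2*] = α₀ × DIC = 0.007380 × 2.30 = 0.0170 mmol/kg = 17.0 μmol/kg

[CO2*] = 17.0 μmol/kg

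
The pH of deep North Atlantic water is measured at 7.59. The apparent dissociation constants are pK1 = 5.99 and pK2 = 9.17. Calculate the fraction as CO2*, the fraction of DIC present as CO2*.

α₀ = 0.0239

α₀ = 1 / (1 + K1/[H⁺] + K1K2/[H⁺]²) = 1 / (1 + 10^+1.60 + 10^+0.02)
   = 1 / (1 + 39.811 + 1.0471) = 1/41.858 = 0.02389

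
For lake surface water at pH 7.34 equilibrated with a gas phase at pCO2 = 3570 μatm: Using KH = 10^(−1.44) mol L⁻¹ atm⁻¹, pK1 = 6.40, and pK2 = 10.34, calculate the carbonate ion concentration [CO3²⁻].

[CO3²⁻] = 1.13 μmol/L

[CO2*] = KH · pCO2 = 10^(−1.44) × 3570×10^-6 = 1.296×10^-4 mol/L
α₀ = 1/(1 + K1/[H⁺] + K1K2/[H⁺]²) = 1/(1 + 10^+0.94 + 10^-2.06) = 0.1029
DIC = [CO2*]/α₀ = 1.296×10^-4 / 0.1029 = 1.260 mmol/L
[CO3²⁻] = α₂·DIC; α₂ = 0.0008962, so [CO3²⁻] = 0.0008962 × 1.260 = 0.00113 mmol/L = 1.13 μmol/L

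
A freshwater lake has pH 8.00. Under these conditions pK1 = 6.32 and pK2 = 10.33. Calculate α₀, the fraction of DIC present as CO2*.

α₀ = 0.0204

α₀ = 1 / (1 + K1/[H⁺] + K1K2/[H⁺]²) = 1 / (1 + 10^+1.68 + 10^-0.65)
   = 1 / (1 + 47.863 + 0.22387) = 1/49.087 = 0.02037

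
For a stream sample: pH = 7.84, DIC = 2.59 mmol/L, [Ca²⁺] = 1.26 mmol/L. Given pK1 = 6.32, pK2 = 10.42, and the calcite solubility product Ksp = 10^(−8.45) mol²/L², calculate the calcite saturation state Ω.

Ω = 2.34

α₂ = 1 / (1 + [H⁺]/K2 + [H⁺]²/(K1K2)) = 1 / (1 + 10^+2.58 + 10^+1.06)
   = 1 / (1 + 380.19 + 11.482) = 1/392.67 = 0.002547
[CO3²⁻] = α₂ × DIC = 0.002547 × 2.59 = 0.006596 mmol/L = 6.596 μmol/L
Ksp = 10^(−8.45) = 3.548×10^-9
Ω = [Ca²⁺][CO3²⁻]/Ksp = (1.26×10^-3)(6.596×10^-6) / 3.548×10^-9 = 2.34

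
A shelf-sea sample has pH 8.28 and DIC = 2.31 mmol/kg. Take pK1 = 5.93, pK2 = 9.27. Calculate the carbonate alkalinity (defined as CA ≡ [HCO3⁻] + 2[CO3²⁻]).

CA = 2.51 mmol/kg

CA = [HCO3⁻] + 2[CO3²⁻] = (α₁ + 2α₂)·DIC
At pH 8.28: [H⁺]/K1 = 10^-2.35 = 0.0044668, K2/[H⁺] = 10^-0.99 = 0.10233
α₁ = 1/(1 + 0.0044668 + 0.10233) = 1/1.1068 = 0.9035; α₂ = α₁·K2/[H⁺] = 0.09246
α₁ + 2α₂ = 1.0884
CA = 1.0884 × 2.31 = 2.51 mmol/kg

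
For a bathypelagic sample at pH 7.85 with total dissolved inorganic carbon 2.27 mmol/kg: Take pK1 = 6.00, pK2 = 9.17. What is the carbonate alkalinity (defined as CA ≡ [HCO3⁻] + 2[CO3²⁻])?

CA = 2.34 mmol/kg

CA = [HCO3⁻] + 2[CO3²⁻] = (α₁ + 2α₂)·DIC
At pH 7.85: [H⁺]/K1 = 10^-1.85 = 0.014125, K2/[H⁺] = 10^-1.32 = 0.047863
α₁ = 1/(1 + 0.014125 + 0.047863) = 1/1.0620 = 0.9416; α₂ = α₁·K2/[H⁺] = 0.04507
α₁ + 2α₂ = 1.0318
CA = 1.0318 × 2.27 = 2.34 mmol/kg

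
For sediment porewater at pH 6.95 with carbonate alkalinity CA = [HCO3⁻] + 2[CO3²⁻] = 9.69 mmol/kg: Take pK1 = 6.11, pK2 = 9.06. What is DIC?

CA = [HCO3⁻] + 2[CO3²⁻] = (α₁ + 2α₂)·DIC
At pH 6.95: [H⁺]/K1 = 10^-0.84 = 0.14454, K2/[H⁺] = 10^-2.11 = 0.0077625
α₁ = 1/(1 + 0.14454 + 0.0077625) = 1/1.1523 = 0.8678; α₂ = α₁·K2/[H⁺] = 0.006736
α₁ + 2α₂ = 0.8813
DIC = CA / (α₁ + 2α₂) = 9.69 / 0.8813 = 11.0 mmol/kg

DIC = 11.0 mmol/kg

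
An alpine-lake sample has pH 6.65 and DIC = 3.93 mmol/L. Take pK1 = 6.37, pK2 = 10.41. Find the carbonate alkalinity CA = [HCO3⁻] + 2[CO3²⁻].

CA = 2.58 mmol/L

CA = [HCO3⁻] + 2[CO3²⁻] = (α₁ + 2α₂)·DIC
At pH 6.65: [H⁺]/K1 = 10^-0.28 = 0.52481, K2/[H⁺] = 10^-3.76 = 0.00017378
α₁ = 1/(1 + 0.52481 + 0.00017378) = 1/1.5250 = 0.6557; α₂ = α₁·K2/[H⁺] = 0.0001140
α₁ + 2α₂ = 0.6560
CA = 0.6560 × 3.93 = 2.58 mmol/L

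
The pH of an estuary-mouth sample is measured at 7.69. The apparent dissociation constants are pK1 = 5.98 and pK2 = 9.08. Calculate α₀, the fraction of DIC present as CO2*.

α₀ = 1 / (1 + K1/[H⁺] + K1K2/[H⁺]²) = 1 / (1 + 10^+1.71 + 10^+0.32)
   = 1 / (1 + 51.286 + 2.0893) = 1/54.375 = 0.01839

α₀ = 0.0184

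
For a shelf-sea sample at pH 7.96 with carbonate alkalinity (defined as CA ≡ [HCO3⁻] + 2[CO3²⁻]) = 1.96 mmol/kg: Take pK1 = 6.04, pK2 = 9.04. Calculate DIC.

DIC = 1.84 mmol/kg

CA = [HCO3⁻] + 2[CO3²⁻] = (α₁ + 2α₂)·DIC
At pH 7.96: [H⁺]/K1 = 10^-1.92 = 0.012023, K2/[H⁺] = 10^-1.08 = 0.083176
α₁ = 1/(1 + 0.012023 + 0.083176) = 1/1.0952 = 0.9131; α₂ = α₁·K2/[H⁺] = 0.07595
α₁ + 2α₂ = 1.0650
DIC = CA / (α₁ + 2α₂) = 1.96 / 1.0650 = 1.84 mmol/kg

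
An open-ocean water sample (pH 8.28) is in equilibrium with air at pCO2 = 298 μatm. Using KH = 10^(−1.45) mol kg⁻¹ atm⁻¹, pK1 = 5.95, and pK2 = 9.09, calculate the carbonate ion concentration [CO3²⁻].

[CO2*] = KH · pCO2 = 10^(−1.45) × 298×10^-6 = 1.057×10^-5 mol/kg
α₀ = 1/(1 + K1/[H⁺] + K1K2/[H⁺]²) = 1/(1 + 10^+2.33 + 10^+1.52) = 0.004034
DIC = [CO2*]/α₀ = 1.057×10^-5 / 0.004034 = 2.621 mmol/kg
[CO3²⁻] = α₂·DIC; α₂ = 0.1336, so [CO3²⁻] = 0.1336 × 2.621 = 0.350 mmol/kg

[CO3²⁻] = 0.350 mmol/kg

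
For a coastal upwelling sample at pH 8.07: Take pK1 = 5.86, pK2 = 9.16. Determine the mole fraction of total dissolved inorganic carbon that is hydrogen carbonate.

α₁ = 0.920

α₁ = 1 / (1 + [H⁺]/K1 + K2/[H⁺]) = 1 / (1 + 10^-2.21 + 10^-1.09)
   = 1 / (1 + 0.0061660 + 0.081283) = 1/1.0874 = 0.9196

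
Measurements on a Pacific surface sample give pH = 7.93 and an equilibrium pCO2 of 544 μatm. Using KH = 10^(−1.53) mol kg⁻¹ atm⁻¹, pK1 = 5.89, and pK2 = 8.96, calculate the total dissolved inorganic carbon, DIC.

[CO2*] = KH · pCO2 = 10^(−1.53) × 544×10^-6 = 1.605×10^-5 mol/kg
α₀ = 1/(1 + K1/[H⁺] + K1K2/[H⁺]²) = 1/(1 + 10^+2.04 + 10^+1.01) = 0.008273
DIC = [CO2*]/α₀ = 1.605×10^-5 / 0.008273 = 1.94 mmol/kg

DIC = 1.94 mmol/kg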